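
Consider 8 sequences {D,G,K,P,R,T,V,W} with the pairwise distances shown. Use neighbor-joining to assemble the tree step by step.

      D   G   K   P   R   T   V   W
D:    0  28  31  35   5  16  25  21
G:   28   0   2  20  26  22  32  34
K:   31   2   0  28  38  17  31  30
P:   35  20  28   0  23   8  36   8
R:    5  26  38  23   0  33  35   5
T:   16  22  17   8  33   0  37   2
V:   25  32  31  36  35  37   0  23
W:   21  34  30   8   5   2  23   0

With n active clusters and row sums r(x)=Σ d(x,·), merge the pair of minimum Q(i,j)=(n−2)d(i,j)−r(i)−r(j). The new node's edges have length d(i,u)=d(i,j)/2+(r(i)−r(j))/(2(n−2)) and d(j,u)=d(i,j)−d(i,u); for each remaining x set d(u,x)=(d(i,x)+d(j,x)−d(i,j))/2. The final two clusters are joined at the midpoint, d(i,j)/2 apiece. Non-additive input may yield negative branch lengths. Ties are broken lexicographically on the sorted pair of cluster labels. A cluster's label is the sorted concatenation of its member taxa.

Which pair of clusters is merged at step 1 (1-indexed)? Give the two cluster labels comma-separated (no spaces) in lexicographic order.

G,K

step 1: merge (G,K) at d=2, Q=-329; branch lengths G→-1/12, K→25/12; new cluster GK
  updated: d(D,GK)=57/2, d(GK,P)=23, d(GK,R)=31, d(GK,T)=37/2, d(GK,V)=61/2, d(GK,W)=31
step 2: merge (D,R) at d=5, Q=-475/2; branch lengths D→47/20, R→53/20; new cluster DR
  updated: d(DR,GK)=109/4, d(DR,P)=53/2, d(DR,T)=22, d(DR,V)=55/2, d(DR,W)=21/2
step 3: merge (GK,V) at d=61/2, Q=-649/4; branch lengths GK→393/32, V→583/32; new cluster GKV
  updated: d(DR,GKV)=97/8, d(GKV,P)=57/4, d(GKV,T)=25/2, d(GKV,W)=47/4
step 4: merge (DR,GKV) at d=97/8, Q=-683/8; branch lengths DR→455/48, GKV→127/48; new cluster DGKRV
  updated: d(DGKRV,P)=229/16, d(DGKRV,T)=179/16, d(DGKRV,W)=81/16
step 5: merge (DGKRV,W) at d=81/16, Q=-71/2; branch lengths DGKRV→205/32, W→-43/32; new cluster DGKRVW
  updated: d(DGKRVW,P)=69/8, d(DGKRVW,T)=65/16
step 6: merge (DGKRVW,P) at d=69/8, Q=-331/16; branch lengths DGKRVW→75/32, P→201/32; new cluster DGKPRVW
  updated: d(DGKPRVW,T)=55/32
step 7: merge (DGKPRVW,T) at d=55/32; branch lengths DGKPRVW→55/64, T→55/64; new cluster DGKPRTVW
final tree: (((((D:47/20,R:53/20):455/48,((G:-1/12,K:25/12):393/32,V:583/32):127/48):205/32,W:-43/32):75/32,P:201/32):55/64,T:55/64)
total length: 2081/32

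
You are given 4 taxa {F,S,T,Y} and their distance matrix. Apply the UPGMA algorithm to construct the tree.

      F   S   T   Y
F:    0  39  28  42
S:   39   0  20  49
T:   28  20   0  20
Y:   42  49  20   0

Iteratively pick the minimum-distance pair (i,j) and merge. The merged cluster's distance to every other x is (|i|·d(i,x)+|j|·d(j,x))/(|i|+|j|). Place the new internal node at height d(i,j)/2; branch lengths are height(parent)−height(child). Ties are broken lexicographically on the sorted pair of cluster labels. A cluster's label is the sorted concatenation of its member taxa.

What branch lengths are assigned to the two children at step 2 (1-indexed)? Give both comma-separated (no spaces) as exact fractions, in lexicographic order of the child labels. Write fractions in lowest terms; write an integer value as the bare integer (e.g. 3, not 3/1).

67/4,27/4

step 1: merge (S,T) at d=20; branch lengths S→10, T→10; new cluster ST
  updated: d(F,ST)=67/2, d(ST,Y)=69/2
step 2: merge (F,ST) at d=67/2; branch lengths F→67/4, ST→27/4; new cluster FST
  updated: d(FST,Y)=37
step 3: merge (FST,Y) at d=37; branch lengths FST→7/4, Y→37/2; new cluster FSTY
final tree: ((F:67/4,(S:10,T:10):27/4):7/4,Y:37/2)
total length: 255/4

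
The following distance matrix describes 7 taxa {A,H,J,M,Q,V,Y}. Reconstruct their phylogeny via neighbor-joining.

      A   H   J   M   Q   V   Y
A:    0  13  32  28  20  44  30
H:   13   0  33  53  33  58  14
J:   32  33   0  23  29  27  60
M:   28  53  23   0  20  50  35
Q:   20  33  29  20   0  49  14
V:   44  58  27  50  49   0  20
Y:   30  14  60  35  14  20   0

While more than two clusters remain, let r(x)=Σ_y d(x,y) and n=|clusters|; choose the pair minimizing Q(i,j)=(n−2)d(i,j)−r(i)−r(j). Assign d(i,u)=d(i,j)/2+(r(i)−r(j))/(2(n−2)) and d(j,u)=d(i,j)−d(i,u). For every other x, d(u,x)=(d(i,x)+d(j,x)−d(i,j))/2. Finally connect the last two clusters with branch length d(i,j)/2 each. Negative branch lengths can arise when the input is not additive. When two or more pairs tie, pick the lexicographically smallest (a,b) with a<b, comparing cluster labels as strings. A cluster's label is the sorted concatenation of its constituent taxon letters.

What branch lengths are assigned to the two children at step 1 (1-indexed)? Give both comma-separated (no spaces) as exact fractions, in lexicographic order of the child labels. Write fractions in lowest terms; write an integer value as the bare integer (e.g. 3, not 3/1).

35/2,5/2

step 1: merge (V,Y) at d=20, Q=-321; branch lengths V→35/2, Y→5/2; new cluster VY
  updated: d(A,VY)=27, d(H,VY)=26, d(J,VY)=67/2, d(M,VY)=65/2, d(Q,VY)=43/2
step 2: merge (A,H) at d=13, Q=-226; branch lengths A→7/4, H→45/4; new cluster AH
  updated: d(AH,J)=26, d(AH,M)=34, d(AH,Q)=20, d(AH,VY)=20
step 3: merge (J,M) at d=23, Q=-152; branch lengths J→71/6, M→67/6; new cluster JM
  updated: d(AH,JM)=37/2, d(JM,Q)=13, d(JM,VY)=43/2
step 4: merge (AH,VY) at d=20, Q=-163/2; branch lengths AH→71/8, VY→89/8; new cluster AHVY
  updated: d(AHVY,JM)=10, d(AHVY,Q)=43/4
step 5: merge (AHVY,JM) at d=10, Q=-135/4; branch lengths AHVY→31/8, JM→49/8; new cluster AHJMVY
  updated: d(AHJMVY,Q)=55/8
step 6: merge (AHJMVY,Q) at d=55/8; branch lengths AHJMVY→55/16, Q→55/16; new cluster AHJMQVY
final tree: ((((A:7/4,H:45/4):71/8,(V:35/2,Y:5/2):89/8):31/8,(J:71/6,M:67/6):49/8):55/16,Q:55/16)
total length: 743/8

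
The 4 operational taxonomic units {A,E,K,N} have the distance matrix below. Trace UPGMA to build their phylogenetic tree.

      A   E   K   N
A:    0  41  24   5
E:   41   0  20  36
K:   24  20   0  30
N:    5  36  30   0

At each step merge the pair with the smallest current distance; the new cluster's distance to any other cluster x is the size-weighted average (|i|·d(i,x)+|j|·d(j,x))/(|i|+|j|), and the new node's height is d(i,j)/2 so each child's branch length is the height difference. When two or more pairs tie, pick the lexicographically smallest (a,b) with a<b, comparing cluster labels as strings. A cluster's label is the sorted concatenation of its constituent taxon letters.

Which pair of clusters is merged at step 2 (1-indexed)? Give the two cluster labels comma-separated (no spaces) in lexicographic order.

E,K

1. join A+N (d=5) ⇒ AN; edges |A|=5/2, |N|=5/2
  updated: d(AN,E)=77/2, d(AN,K)=27
2. join E+K (d=20) ⇒ EK; edges |E|=10, |K|=10
  updated: d(AN,EK)=131/4
3. join AN+EK (d=131/4) ⇒ AEKN; edges |AN|=111/8, |EK|=51/8
final tree: ((A:5/2,N:5/2):111/8,(E:10,K:10):51/8)
total length: 181/4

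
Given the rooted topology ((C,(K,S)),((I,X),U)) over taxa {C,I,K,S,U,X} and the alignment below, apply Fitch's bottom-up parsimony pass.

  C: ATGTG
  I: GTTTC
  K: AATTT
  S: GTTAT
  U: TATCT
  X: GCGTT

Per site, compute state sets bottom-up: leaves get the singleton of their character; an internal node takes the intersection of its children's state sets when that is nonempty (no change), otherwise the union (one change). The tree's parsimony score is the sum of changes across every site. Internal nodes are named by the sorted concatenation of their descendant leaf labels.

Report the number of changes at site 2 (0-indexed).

2

[col 0] KS: children K:{A}, S:{G} ∪→ {A,G}; cost 1
[col 0] CKS: children C:{A}, KS:{A,G} ∩→ {A}; cost 0
[col 0] IX: children I:{G}, X:{G} ∩→ {G}; cost 0
[col 0] IUX: children IX:{G}, U:{T} ∪→ {G,T}; cost 1
[col 0] CIKSUX: children CKS:{A}, IUX:{G,T} ∪→ {A,G,T}; cost 1
[col 1] KS: children K:{A}, S:{T} ∪→ {A,T}; cost 1
[col 1] CKS: children C:{T}, KS:{A,T} ∩→ {T}; cost 0
[col 1] IX: children I:{T}, X:{C} ∪→ {C,T}; cost 1
[col 1] IUX: children IX:{C,T}, U:{A} ∪→ {A,C,T}; cost 1
[col 1] CIKSUX: children CKS:{T}, IUX:{A,C,T} ∩→ {T}; cost 0
[col 2] KS: children K:{T}, S:{T} ∩→ {T}; cost 0
[col 2] CKS: children C:{G}, KS:{T} ∪→ {G,T}; cost 1
[col 2] IX: children I:{T}, X:{G} ∪→ {G,T}; cost 1
[col 2] IUX: children IX:{G,T}, U:{T} ∩→ {T}; cost 0
[col 2] CIKSUX: children CKS:{G,T}, IUX:{T} ∩→ {T}; cost 0
[col 3] KS: children K:{T}, S:{A} ∪→ {A,T}; cost 1
[col 3] CKS: children C:{T}, KS:{A,T} ∩→ {T}; cost 0
[col 3] IX: children I:{T}, X:{T} ∩→ {T}; cost 0
[col 3] IUX: children IX:{T}, U:{C} ∪→ {C,T}; cost 1
[col 3] CIKSUX: children CKS:{T}, IUX:{C,T} ∩→ {T}; cost 0
[col 4] KS: children K:{T}, S:{T} ∩→ {T}; cost 0
[col 4] CKS: children C:{G}, KS:{T} ∪→ {G,T}; cost 1
[col 4] IX: children I:{C}, X:{T} ∪→ {C,T}; cost 1
[col 4] IUX: children IX:{C,T}, U:{T} ∩→ {T}; cost 0
[col 4] CIKSUX: children CKS:{G,T}, IUX:{T} ∩→ {T}; cost 0
per-site changes: [3, 3, 2, 2, 2]; total = 12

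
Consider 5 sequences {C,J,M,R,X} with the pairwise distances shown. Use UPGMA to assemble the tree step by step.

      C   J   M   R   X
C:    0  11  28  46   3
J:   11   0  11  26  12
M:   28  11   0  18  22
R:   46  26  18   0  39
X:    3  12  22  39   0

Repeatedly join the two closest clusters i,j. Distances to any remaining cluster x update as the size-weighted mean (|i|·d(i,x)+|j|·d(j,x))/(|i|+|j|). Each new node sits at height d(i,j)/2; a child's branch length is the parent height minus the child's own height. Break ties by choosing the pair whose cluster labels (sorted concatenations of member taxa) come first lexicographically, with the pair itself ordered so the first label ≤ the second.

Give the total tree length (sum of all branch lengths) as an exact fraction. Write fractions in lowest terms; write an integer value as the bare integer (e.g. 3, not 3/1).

387/8

1. join C+X (d=3) ⇒ CX; edges |C|=3/2, |X|=3/2
  updated: d(CX,J)=23/2, d(CX,M)=25, d(CX,R)=85/2
2. join J+M (d=11) ⇒ JM; edges |J|=11/2, |M|=11/2
  updated: d(CX,JM)=73/4, d(JM,R)=22
3. join CX+JM (d=73/4) ⇒ CJMX; edges |CX|=61/8, |JM|=29/8
  updated: d(CJMX,R)=129/4
4. join CJMX+R (d=129/4) ⇒ CJMRX; edges |CJMX|=7, |R|=129/8
final tree: (((C:3/2,X:3/2):61/8,(J:11/2,M:11/2):29/8):7,R:129/8)
total length: 387/8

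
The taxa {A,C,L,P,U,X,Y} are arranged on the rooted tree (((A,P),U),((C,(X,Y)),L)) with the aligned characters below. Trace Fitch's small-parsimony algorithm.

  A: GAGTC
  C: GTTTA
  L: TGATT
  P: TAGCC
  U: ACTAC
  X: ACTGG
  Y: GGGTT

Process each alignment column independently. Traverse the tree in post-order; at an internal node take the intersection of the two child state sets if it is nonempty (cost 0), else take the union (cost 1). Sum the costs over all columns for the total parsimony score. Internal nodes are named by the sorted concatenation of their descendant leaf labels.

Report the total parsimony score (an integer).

17

[col 0] AP: children A:{G}, P:{T} ∪→ {G,T}; cost 1
[col 0] APU: children AP:{G,T}, U:{A} ∪→ {A,G,T}; cost 1
[col 0] XY: children X:{A}, Y:{G} ∪→ {A,G}; cost 1
[col 0] CXY: children C:{G}, XY:{A,G} ∩→ {G}; cost 0
[col 0] CLXY: children CXY:{G}, L:{T} ∪→ {G,T}; cost 1
[col 0] ACLPUXY: children APU:{A,G,T}, CLXY:{G,T} ∩→ {G,T}; cost 0
[col 1] AP: children A:{A}, P:{A} ∩→ {A}; cost 0
[col 1] APU: children AP:{A}, U:{C} ∪→ {A,C}; cost 1
[col 1] XY: children X:{C}, Y:{G} ∪→ {C,G}; cost 1
[col 1] CXY: children C:{T}, XY:{C,G} ∪→ {C,G,T}; cost 1
[col 1] CLXY: children CXY:{C,G,T}, L:{G} ∩→ {G}; cost 0
[col 1] ACLPUXY: children APU:{A,C}, CLXY:{G} ∪→ {A,C,G}; cost 1
[col 2] AP: children A:{G}, P:{G} ∩→ {G}; cost 0
[col 2] APU: children AP:{G}, U:{T} ∪→ {G,T}; cost 1
[col 2] XY: children X:{T}, Y:{G} ∪→ {G,T}; cost 1
[col 2] CXY: children C:{T}, XY:{G,T} ∩→ {T}; cost 0
[col 2] CLXY: children CXY:{T}, L:{A} ∪→ {A,T}; cost 1
[col 2] ACLPUXY: children APU:{G,T}, CLXY:{A,T} ∩→ {T}; cost 0
[col 3] AP: children A:{T}, P:{C} ∪→ {C,T}; cost 1
[col 3] APU: children AP:{C,T}, U:{A} ∪→ {A,C,T}; cost 1
[col 3] XY: children X:{G}, Y:{T} ∪→ {G,T}; cost 1
[col 3] CXY: children C:{T}, XY:{G,T} ∩→ {T}; cost 0
[col 3] CLXY: children CXY:{T}, L:{T} ∩→ {T}; cost 0
[col 3] ACLPUXY: children APU:{A,C,T}, CLXY:{T} ∩→ {T}; cost 0
[col 4] AP: children A:{C}, P:{C} ∩→ {C}; cost 0
[col 4] APU: children AP:{C}, U:{C} ∩→ {C}; cost 0
[col 4] XY: children X:{G}, Y:{T} ∪→ {G,T}; cost 1
[col 4] CXY: children C:{A}, XY:{G,T} ∪→ {A,G,T}; cost 1
[col 4] CLXY: children CXY:{A,G,T}, L:{T} ∩→ {T}; cost 0
[col 4] ACLPUXY: children APU:{C}, CLXY:{T} ∪→ {C,T}; cost 1
per-site changes: [4, 4, 3, 3, 3]; total = 17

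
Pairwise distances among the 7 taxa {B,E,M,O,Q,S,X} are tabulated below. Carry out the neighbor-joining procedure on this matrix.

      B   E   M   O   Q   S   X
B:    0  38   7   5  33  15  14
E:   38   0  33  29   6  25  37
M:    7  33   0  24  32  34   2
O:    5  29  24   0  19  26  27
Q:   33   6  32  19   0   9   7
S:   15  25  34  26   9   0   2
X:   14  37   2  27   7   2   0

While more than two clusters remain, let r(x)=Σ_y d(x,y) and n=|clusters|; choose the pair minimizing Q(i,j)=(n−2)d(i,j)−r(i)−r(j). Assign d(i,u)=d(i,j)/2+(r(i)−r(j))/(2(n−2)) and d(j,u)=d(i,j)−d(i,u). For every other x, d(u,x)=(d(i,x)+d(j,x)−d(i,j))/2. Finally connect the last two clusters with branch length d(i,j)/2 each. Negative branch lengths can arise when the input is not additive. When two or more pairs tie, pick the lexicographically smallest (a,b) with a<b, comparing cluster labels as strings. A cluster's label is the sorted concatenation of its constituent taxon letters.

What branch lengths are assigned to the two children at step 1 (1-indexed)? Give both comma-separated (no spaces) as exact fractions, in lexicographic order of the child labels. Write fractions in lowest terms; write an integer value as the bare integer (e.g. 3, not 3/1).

46/5,-16/5

step 1: merge (E,Q) at d=6, Q=-244; branch lengths E→46/5, Q→-16/5; new cluster EQ
  updated: d(B,EQ)=65/2, d(EQ,M)=59/2, d(EQ,O)=21, d(EQ,S)=14, d(EQ,X)=19
step 2: merge (B,O) at d=5, Q=-313/2; branch lengths B→-19/16, O→99/16; new cluster BO
  updated: d(BO,EQ)=97/4, d(BO,M)=13, d(BO,S)=18, d(BO,X)=18
step 3: merge (M,X) at d=2, Q=-227/2; branch lengths M→29/4, X→-21/4; new cluster MX
  updated: d(BO,MX)=29/2, d(EQ,MX)=93/4, d(MX,S)=17
step 4: merge (BO,MX) at d=29/2, Q=-165/2; branch lengths BO→31/4, MX→27/4; new cluster BMOX
  updated: d(BMOX,EQ)=33/2, d(BMOX,S)=41/4
step 5: merge (BMOX,EQ) at d=33/2, Q=-163/4; branch lengths BMOX→51/8, EQ→81/8; new cluster BEMOQX
  updated: d(BEMOQX,S)=31/8
step 6: merge (BEMOQX,S) at d=31/8; branch lengths BEMOQX→31/16, S→31/16; new cluster BEMOQSX
final tree: ((((B:-19/16,O:99/16):31/4,(M:29/4,X:-21/4):27/4):51/8,(E:46/5,Q:-16/5):81/8):31/16,S:31/16)
total length: 383/8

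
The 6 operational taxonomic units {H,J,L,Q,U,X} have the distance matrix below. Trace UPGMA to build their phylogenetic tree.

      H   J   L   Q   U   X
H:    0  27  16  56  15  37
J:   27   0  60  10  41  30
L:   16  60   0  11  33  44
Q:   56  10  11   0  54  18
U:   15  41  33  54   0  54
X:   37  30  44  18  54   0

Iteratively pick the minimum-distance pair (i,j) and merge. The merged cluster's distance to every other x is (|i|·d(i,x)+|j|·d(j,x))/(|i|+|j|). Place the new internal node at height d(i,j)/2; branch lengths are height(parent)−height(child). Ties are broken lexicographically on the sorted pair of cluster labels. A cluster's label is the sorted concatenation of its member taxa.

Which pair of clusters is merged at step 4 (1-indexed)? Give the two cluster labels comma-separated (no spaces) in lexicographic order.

HU,L

1. join J+Q (d=10) ⇒ JQ; edges |J|=5, |Q|=5
  updated: d(H,JQ)=83/2, d(JQ,L)=71/2, d(JQ,U)=95/2, d(JQ,X)=24
2. join H+U (d=15) ⇒ HU; edges |H|=15/2, |U|=15/2
  updated: d(HU,JQ)=89/2, d(HU,L)=49/2, d(HU,X)=91/2
3. join JQ+X (d=24) ⇒ JQX; edges |JQ|=7, |X|=12
  updated: d(HU,JQX)=269/6, d(JQX,L)=115/3
4. join HU+L (d=49/2) ⇒ HLU; edges |HU|=19/4, |L|=49/4
  updated: d(HLU,JQX)=128/3
5. join HLU+JQX (d=128/3) ⇒ HJLQUX; edges |HLU|=109/12, |JQX|=28/3
final tree: (((H:15/2,U:15/2):19/4,L:49/4):109/12,((J:5,Q:5):7,X:12):28/3)
total length: 953/12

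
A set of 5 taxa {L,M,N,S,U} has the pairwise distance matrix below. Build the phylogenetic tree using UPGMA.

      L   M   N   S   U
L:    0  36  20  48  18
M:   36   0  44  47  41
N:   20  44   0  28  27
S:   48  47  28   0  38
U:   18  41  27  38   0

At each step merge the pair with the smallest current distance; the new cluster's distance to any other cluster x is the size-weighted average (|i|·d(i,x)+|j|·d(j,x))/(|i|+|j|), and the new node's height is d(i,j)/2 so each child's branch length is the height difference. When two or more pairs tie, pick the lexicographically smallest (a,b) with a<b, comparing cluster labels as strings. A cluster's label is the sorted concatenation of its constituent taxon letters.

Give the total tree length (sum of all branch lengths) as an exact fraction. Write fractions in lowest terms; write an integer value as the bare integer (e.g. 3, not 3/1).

iteration 1: select L,U (d=18); attach at lengths (9, 9); label the merged cluster LU
  updated: d(LU,M)=77/2, d(LU,N)=47/2, d(LU,S)=43
iteration 2: select LU,N (d=47/2); attach at lengths (11/4, 47/4); label the merged cluster LNU
  updated: d(LNU,M)=121/3, d(LNU,S)=38
iteration 3: select LNU,S (d=38); attach at lengths (29/4, 19); label the merged cluster LNSU
  updated: d(LNSU,M)=42
iteration 4: select LNSU,M (d=42); attach at lengths (2, 21); label the merged cluster LMNSU
final tree: ((((L:9,U:9):11/4,N:47/4):29/4,S:19):2,M:21)
total length: 327/4

327/4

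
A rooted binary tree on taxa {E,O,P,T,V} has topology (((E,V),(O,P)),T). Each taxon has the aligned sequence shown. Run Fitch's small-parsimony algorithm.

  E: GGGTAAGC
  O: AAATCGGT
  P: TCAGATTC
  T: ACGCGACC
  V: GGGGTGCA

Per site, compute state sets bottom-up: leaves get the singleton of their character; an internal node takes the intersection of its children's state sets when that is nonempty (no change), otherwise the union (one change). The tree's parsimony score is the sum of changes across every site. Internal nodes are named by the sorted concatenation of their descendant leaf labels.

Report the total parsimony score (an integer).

EV@0: {G} ∩ {G} = {G} (intersection, +0)
OP@0: {A} ∪ {T} = {A,T} (union, +1)
EOPV@0: {G} ∪ {A,T} = {A,G,T} (union, +1)
EOPTV@0: {A,G,T} ∩ {A} = {A} (intersection, +0)
EV@1: {G} ∩ {G} = {G} (intersection, +0)
OP@1: {A} ∪ {C} = {A,C} (union, +1)
EOPV@1: {G} ∪ {A,C} = {A,C,G} (union, +1)
EOPTV@1: {A,C,G} ∩ {C} = {C} (intersection, +0)
EV@2: {G} ∩ {G} = {G} (intersection, +0)
OP@2: {A} ∩ {A} = {A} (intersection, +0)
EOPV@2: {G} ∪ {A} = {A,G} (union, +1)
EOPTV@2: {A,G} ∩ {G} = {G} (intersection, +0)
EV@3: {T} ∪ {G} = {G,T} (union, +1)
OP@3: {T} ∪ {G} = {G,T} (union, +1)
EOPV@3: {G,T} ∩ {G,T} = {G,T} (intersection, +0)
EOPTV@3: {G,T} ∪ {C} = {C,G,T} (union, +1)
EV@4: {A} ∪ {T} = {A,T} (union, +1)
OP@4: {C} ∪ {A} = {A,C} (union, +1)
EOPV@4: {A,T} ∩ {A,C} = {A} (intersection, +0)
EOPTV@4: {A} ∪ {G} = {A,G} (union, +1)
EV@5: {A} ∪ {G} = {A,G} (union, +1)
OP@5: {G} ∪ {T} = {G,T} (union, +1)
EOPV@5: {A,G} ∩ {G,T} = {G} (intersection, +0)
EOPTV@5: {G} ∪ {A} = {A,G} (union, +1)
EV@6: {G} ∪ {C} = {C,G} (union, +1)
OP@6: {G} ∪ {T} = {G,T} (union, +1)
EOPV@6: {C,G} ∩ {G,T} = {G} (intersection, +0)
EOPTV@6: {G} ∪ {C} = {C,G} (union, +1)
EV@7: {C} ∪ {A} = {A,C} (union, +1)
OP@7: {T} ∪ {C} = {C,T} (union, +1)
EOPV@7: {A,C} ∩ {C,T} = {C} (intersection, +0)
EOPTV@7: {C} ∩ {C} = {C} (intersection, +0)
per-site changes: [2, 2, 1, 3, 3, 3, 3, 2]; total = 19

19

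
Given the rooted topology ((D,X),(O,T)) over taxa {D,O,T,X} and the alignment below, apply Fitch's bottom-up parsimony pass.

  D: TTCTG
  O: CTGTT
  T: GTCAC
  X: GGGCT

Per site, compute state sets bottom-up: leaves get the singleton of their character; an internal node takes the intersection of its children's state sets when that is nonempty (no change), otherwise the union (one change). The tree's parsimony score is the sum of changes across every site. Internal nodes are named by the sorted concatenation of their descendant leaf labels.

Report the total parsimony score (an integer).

9

site 0, node DX: D={T} ∪ X={G} → {G,T} (+1)
site 0, node OT: O={C} ∪ T={G} → {C,G} (+1)
site 0, node DOTX: DX={G,T} ∩ OT={C,G} → {G} (+0)
site 1, node DX: D={T} ∪ X={G} → {G,T} (+1)
site 1, node OT: O={T} ∩ T={T} → {T} (+0)
site 1, node DOTX: DX={G,T} ∩ OT={T} → {T} (+0)
site 2, node DX: D={C} ∪ X={G} → {C,G} (+1)
site 2, node OT: O={G} ∪ T={C} → {C,G} (+1)
site 2, node DOTX: DX={C,G} ∩ OT={C,G} → {C,G} (+0)
site 3, node DX: D={T} ∪ X={C} → {C,T} (+1)
site 3, node OT: O={T} ∪ T={A} → {A,T} (+1)
site 3, node DOTX: DX={C,T} ∩ OT={A,T} → {T} (+0)
site 4, node DX: D={G} ∪ X={T} → {G,T} (+1)
site 4, node OT: O={T} ∪ T={C} → {C,T} (+1)
site 4, node DOTX: DX={G,T} ∩ OT={C,T} → {T} (+0)
per-site changes: [2, 1, 2, 2, 2]; total = 9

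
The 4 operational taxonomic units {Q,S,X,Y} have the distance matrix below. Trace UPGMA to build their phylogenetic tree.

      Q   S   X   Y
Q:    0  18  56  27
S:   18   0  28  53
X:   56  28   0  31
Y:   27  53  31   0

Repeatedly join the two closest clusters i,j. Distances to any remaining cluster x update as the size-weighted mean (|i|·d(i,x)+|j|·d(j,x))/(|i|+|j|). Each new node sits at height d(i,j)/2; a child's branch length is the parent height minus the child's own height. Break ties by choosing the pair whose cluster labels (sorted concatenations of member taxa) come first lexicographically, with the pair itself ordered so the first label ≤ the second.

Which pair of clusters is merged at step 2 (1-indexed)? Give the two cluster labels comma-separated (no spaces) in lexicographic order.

X,Y

step 1: merge (Q,S) at d=18; branch lengths Q→9, S→9; new cluster QS
  updated: d(QS,X)=42, d(QS,Y)=40
step 2: merge (X,Y) at d=31; branch lengths X→31/2, Y→31/2; new cluster XY
  updated: d(QS,XY)=41
step 3: merge (QS,XY) at d=41; branch lengths QS→23/2, XY→5; new cluster QSXY
final tree: ((Q:9,S:9):23/2,(X:31/2,Y:31/2):5)
total length: 131/2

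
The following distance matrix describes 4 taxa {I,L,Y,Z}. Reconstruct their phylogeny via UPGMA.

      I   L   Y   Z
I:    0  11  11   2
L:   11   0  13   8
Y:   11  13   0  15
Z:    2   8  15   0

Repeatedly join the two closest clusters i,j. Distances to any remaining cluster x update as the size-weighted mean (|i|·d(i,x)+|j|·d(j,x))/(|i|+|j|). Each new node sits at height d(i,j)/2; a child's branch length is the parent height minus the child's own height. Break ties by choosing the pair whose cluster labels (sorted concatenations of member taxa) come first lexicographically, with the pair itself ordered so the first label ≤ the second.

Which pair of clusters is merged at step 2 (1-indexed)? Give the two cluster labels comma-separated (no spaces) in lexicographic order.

IZ,L

iteration 1: select I,Z (d=2); attach at lengths (1, 1); label the merged cluster IZ
  updated: d(IZ,L)=19/2, d(IZ,Y)=13
iteration 2: select IZ,L (d=19/2); attach at lengths (15/4, 19/4); label the merged cluster ILZ
  updated: d(ILZ,Y)=13
iteration 3: select ILZ,Y (d=13); attach at lengths (7/4, 13/2); label the merged cluster ILYZ
final tree: (((I:1,Z:1):15/4,L:19/4):7/4,Y:13/2)
total length: 75/4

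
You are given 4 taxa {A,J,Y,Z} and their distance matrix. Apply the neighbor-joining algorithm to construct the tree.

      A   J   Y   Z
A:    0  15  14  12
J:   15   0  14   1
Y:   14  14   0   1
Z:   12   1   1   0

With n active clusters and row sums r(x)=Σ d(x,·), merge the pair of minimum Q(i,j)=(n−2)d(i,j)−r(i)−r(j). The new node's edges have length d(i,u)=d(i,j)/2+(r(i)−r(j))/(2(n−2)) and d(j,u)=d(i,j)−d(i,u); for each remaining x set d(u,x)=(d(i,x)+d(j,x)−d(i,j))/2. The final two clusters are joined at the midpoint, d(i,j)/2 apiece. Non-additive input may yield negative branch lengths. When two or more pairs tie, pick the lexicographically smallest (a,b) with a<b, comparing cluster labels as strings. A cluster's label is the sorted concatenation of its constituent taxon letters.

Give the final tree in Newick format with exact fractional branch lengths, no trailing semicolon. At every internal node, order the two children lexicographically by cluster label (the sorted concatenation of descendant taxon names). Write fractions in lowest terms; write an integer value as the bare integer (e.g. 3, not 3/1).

(((A:10,Y:4):3,J:9/2):-7/4,Z:-7/4)

iteration 1: select A,Y (d=14, Q=-42); attach at lengths (10, 4); label the merged cluster AY
  updated: d(AY,J)=15/2, d(AY,Z)=-1/2
iteration 2: select AY,J (d=15/2, Q=-8); attach at lengths (3, 9/2); label the merged cluster AJY
  updated: d(AJY,Z)=-7/2
iteration 3: select AJY,Z (d=-7/2); attach at lengths (-7/4, -7/4); label the merged cluster AJYZ
final tree: (((A:10,Y:4):3,J:9/2):-7/4,Z:-7/4)
total length: 18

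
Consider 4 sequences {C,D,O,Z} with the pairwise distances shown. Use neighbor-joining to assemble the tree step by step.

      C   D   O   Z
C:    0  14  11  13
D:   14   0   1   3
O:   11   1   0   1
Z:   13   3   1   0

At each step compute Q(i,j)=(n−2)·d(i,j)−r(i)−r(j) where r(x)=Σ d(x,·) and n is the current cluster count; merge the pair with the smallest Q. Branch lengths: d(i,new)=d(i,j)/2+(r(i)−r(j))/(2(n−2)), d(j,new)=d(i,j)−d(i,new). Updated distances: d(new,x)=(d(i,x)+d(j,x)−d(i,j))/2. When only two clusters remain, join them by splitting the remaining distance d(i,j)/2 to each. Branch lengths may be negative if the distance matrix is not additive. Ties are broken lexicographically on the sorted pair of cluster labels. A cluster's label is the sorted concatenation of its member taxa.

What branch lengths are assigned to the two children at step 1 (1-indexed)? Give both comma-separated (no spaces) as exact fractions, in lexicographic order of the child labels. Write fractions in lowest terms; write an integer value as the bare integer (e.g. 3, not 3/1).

1. join C+O (d=11, Q=-29) ⇒ CO; edges |C|=47/4, |O|=-3/4
  updated: d(CO,D)=2, d(CO,Z)=3/2
2. join CO+D (d=2, Q=-13/2) ⇒ CDO; edges |CO|=1/4, |D|=7/4
  updated: d(CDO,Z)=5/4
3. join CDO+Z (d=5/4) ⇒ CDOZ; edges |CDO|=5/8, |Z|=5/8
final tree: (((C:47/4,O:-3/4):1/4,D:7/4):5/8,Z:5/8)
total length: 57/4

47/4,-3/4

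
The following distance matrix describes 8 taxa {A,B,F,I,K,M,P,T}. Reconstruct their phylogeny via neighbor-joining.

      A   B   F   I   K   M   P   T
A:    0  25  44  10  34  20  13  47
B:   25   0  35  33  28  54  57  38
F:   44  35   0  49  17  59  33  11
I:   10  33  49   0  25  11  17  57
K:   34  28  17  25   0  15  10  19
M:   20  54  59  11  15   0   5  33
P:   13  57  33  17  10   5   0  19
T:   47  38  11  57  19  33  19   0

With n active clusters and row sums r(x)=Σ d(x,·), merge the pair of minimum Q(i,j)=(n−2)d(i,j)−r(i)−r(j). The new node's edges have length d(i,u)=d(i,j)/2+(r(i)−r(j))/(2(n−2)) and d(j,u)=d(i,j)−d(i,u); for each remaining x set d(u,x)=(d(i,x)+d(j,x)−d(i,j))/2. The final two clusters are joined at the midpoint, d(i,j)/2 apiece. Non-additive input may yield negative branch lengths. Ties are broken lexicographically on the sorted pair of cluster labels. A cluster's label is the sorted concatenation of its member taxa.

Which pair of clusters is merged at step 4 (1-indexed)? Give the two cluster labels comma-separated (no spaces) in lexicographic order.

A,I

iteration 1: select F,T (d=11, Q=-406); attach at lengths (15/2, 7/2); label the merged cluster FT
  updated: d(A,FT)=40, d(B,FT)=31, d(FT,I)=95/2, d(FT,K)=25/2, d(FT,M)=81/2, d(FT,P)=41/2
iteration 2: select B,FT (d=31, Q=-265); attach at lengths (191/10, 119/10); label the merged cluster BFT
  updated: d(A,BFT)=17, d(BFT,I)=99/4, d(BFT,K)=19/4, d(BFT,M)=127/4, d(BFT,P)=93/4
iteration 3: select BFT,K (d=19/4, Q=-685/4); attach at lengths (127/32, 25/32); label the merged cluster BFKT
  updated: d(A,BFKT)=185/8, d(BFKT,I)=45/2, d(BFKT,M)=21, d(BFKT,P)=57/4
iteration 4: select A,I (d=10, Q=-773/8); attach at lengths (95/16, 65/16); label the merged cluster AI
  updated: d(AI,BFKT)=285/16, d(AI,M)=21/2, d(AI,P)=10
iteration 5: select AI,BFKT (d=285/16, Q=-223/4); attach at lengths (167/32, 403/32); label the merged cluster ABFIKT
  updated: d(ABFIKT,M)=219/32, d(ABFIKT,P)=103/32
iteration 6: select ABFIKT,M (d=219/32, Q=-241/16); attach at lengths (81/32, 69/16); label the merged cluster ABFIKMT
  updated: d(ABFIKMT,P)=11/16
iteration 7: select ABFIKMT,P (d=11/16); attach at lengths (11/32, 11/32); label the merged cluster ABFIKMPT
final tree: ((((A:95/16,I:65/16):167/32,((B:191/10,(F:15/2,T:7/2):119/10):127/32,K:25/32):403/32):81/32,M:69/16):11/32,P:11/32)
total length: 2627/32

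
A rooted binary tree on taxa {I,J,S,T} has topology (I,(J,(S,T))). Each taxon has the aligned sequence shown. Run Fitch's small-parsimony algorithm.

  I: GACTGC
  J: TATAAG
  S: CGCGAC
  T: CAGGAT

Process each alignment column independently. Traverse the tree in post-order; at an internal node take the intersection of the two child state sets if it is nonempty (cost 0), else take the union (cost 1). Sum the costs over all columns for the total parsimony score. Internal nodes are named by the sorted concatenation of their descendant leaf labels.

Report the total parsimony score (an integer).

10

site 0, node ST: S={C} ∩ T={C} → {C} (+0)
site 0, node JST: J={T} ∪ ST={C} → {C,T} (+1)
site 0, node IJST: I={G} ∪ JST={C,T} → {C,G,T} (+1)
site 1, node ST: S={G} ∪ T={A} → {A,G} (+1)
site 1, node JST: J={A} ∩ ST={A,G} → {A} (+0)
site 1, node IJST: I={A} ∩ JST={A} → {A} (+0)
site 2, node ST: S={C} ∪ T={G} → {C,G} (+1)
site 2, node JST: J={T} ∪ ST={C,G} → {C,G,T} (+1)
site 2, node IJST: I={C} ∩ JST={C,G,T} → {C} (+0)
site 3, node ST: S={G} ∩ T={G} → {G} (+0)
site 3, node JST: J={A} ∪ ST={G} → {A,G} (+1)
site 3, node IJST: I={T} ∪ JST={A,G} → {A,G,T} (+1)
site 4, node ST: S={A} ∩ T={A} → {A} (+0)
site 4, node JST: J={A} ∩ ST={A} → {A} (+0)
site 4, node IJST: I={G} ∪ JST={A} → {A,G} (+1)
site 5, node ST: S={C} ∪ T={T} → {C,T} (+1)
site 5, node JST: J={G} ∪ ST={C,T} → {C,G,T} (+1)
site 5, node IJST: I={C} ∩ JST={C,G,T} → {C} (+0)
per-site changes: [2, 1, 2, 2, 1, 2]; total = 10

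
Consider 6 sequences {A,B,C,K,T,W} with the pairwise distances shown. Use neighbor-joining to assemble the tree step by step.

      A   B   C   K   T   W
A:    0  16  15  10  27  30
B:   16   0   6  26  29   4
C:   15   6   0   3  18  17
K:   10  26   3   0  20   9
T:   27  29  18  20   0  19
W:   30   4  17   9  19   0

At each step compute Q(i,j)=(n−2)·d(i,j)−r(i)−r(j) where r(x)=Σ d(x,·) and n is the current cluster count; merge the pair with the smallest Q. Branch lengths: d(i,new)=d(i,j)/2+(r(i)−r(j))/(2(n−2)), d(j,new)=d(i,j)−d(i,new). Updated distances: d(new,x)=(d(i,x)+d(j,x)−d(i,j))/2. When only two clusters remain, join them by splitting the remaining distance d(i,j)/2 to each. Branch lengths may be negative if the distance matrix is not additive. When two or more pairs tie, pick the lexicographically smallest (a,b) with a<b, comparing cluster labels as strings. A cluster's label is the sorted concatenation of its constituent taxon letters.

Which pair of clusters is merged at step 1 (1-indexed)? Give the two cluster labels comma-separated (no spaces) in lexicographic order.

B,W

1. join B+W (d=4, Q=-144) ⇒ BW; edges |B|=9/4, |W|=7/4
  updated: d(A,BW)=21, d(BW,C)=19/2, d(BW,K)=31/2, d(BW,T)=22
2. join A+K (d=10, Q=-183/2) ⇒ AK; edges |A|=109/12, |K|=11/12
  updated: d(AK,BW)=53/4, d(AK,C)=4, d(AK,T)=37/2
3. join AK+C (d=4, Q=-237/4) ⇒ ACK; edges |AK|=49/16, |C|=15/16
  updated: d(ACK,BW)=75/8, d(ACK,T)=65/4
4. join ACK+BW (d=75/8, Q=-381/8) ⇒ ABCKW; edges |ACK|=29/16, |BW|=121/16
  updated: d(ABCKW,T)=231/16
5. join ABCKW+T (d=231/16) ⇒ ABCKTW; edges |ABCKW|=231/32, |T|=231/32
final tree: ((((A:109/12,K:11/12):49/16,C:15/16):29/16,(B:9/4,W:7/4):121/16):231/32,T:231/32)
total length: 669/16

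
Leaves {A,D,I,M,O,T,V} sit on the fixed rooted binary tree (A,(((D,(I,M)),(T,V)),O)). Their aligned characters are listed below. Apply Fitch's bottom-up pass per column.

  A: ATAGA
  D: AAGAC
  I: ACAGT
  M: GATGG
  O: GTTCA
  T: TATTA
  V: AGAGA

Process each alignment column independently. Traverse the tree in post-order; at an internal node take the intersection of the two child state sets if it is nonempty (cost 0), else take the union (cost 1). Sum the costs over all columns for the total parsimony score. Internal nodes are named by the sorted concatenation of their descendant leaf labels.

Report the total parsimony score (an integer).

[col 0] IM: children I:{A}, M:{G} ∪→ {A,G}; cost 1
[col 0] DIM: children D:{A}, IM:{A,G} ∩→ {A}; cost 0
[col 0] TV: children T:{T}, V:{A} ∪→ {A,T}; cost 1
[col 0] DIMTV: children DIM:{A}, TV:{A,T} ∩→ {A}; cost 0
[col 0] DIMOTV: children DIMTV:{A}, O:{G} ∪→ {A,G}; cost 1
[col 0] ADIMOTV: children A:{A}, DIMOTV:{A,G} ∩→ {A}; cost 0
[col 1] IM: children I:{C}, M:{A} ∪→ {A,C}; cost 1
[col 1] DIM: children D:{A}, IM:{A,C} ∩→ {A}; cost 0
[col 1] TV: children T:{A}, V:{G} ∪→ {A,G}; cost 1
[col 1] DIMTV: children DIM:{A}, TV:{A,G} ∩→ {A}; cost 0
[col 1] DIMOTV: children DIMTV:{A}, O:{T} ∪→ {A,T}; cost 1
[col 1] ADIMOTV: children A:{T}, DIMOTV:{A,T} ∩→ {T}; cost 0
[col 2] IM: children I:{A}, M:{T} ∪→ {A,T}; cost 1
[col 2] DIM: children D:{G}, IM:{A,T} ∪→ {A,G,T}; cost 1
[col 2] TV: children T:{T}, V:{A} ∪→ {A,T}; cost 1
[col 2] DIMTV: children DIM:{A,G,T}, TV:{A,T} ∩→ {A,T}; cost 0
[col 2] DIMOTV: children DIMTV:{A,T}, O:{T} ∩→ {T}; cost 0
[col 2] ADIMOTV: children A:{A}, DIMOTV:{T} ∪→ {A,T}; cost 1
[col 3] IM: children I:{G}, M:{G} ∩→ {G}; cost 0
[col 3] DIM: children D:{A}, IM:{G} ∪→ {A,G}; cost 1
[col 3] TV: children T:{T}, V:{G} ∪→ {G,T}; cost 1
[col 3] DIMTV: children DIM:{A,G}, TV:{G,T} ∩→ {G}; cost 0
[col 3] DIMOTV: children DIMTV:{G}, O:{C} ∪→ {C,G}; cost 1
[col 3] ADIMOTV: children A:{G}, DIMOTV:{C,G} ∩→ {G}; cost 0
[col 4] IM: children I:{T}, M:{G} ∪→ {G,T}; cost 1
[col 4] DIM: children D:{C}, IM:{G,T} ∪→ {C,G,T}; cost 1
[col 4] TV: children T:{A}, V:{A} ∩→ {A}; cost 0
[col 4] DIMTV: children DIM:{C,G,T}, TV:{A} ∪→ {A,C,G,T}; cost 1
[col 4] DIMOTV: children DIMTV:{A,C,G,T}, O:{A} ∩→ {A}; cost 0
[col 4] ADIMOTV: children A:{A}, DIMOTV:{A} ∩→ {A}; cost 0
per-site changes: [3, 3, 4, 3, 3]; total = 16

16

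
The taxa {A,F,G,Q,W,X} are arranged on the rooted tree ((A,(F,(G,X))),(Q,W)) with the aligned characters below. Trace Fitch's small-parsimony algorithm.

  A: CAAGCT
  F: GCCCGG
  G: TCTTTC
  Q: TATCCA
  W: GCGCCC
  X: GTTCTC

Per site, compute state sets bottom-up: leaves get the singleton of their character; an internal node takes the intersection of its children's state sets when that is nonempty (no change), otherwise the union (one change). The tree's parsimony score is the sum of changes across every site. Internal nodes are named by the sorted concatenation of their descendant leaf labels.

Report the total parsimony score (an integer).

site 0, node GX: G={T} ∪ X={G} → {G,T} (+1)
site 0, node FGX: F={G} ∩ GX={G,T} → {G} (+0)
site 0, node AFGX: A={C} ∪ FGX={G} → {C,G} (+1)
site 0, node QW: Q={T} ∪ W={G} → {G,T} (+1)
site 0, node AFGQWX: AFGX={C,G} ∩ QW={G,T} → {G} (+0)
site 1, node GX: G={C} ∪ X={T} → {C,T} (+1)
site 1, node FGX: F={C} ∩ GX={C,T} → {C} (+0)
site 1, node AFGX: A={A} ∪ FGX={C} → {A,C} (+1)
site 1, node QW: Q={A} ∪ W={C} → {A,C} (+1)
site 1, node AFGQWX: AFGX={A,C} ∩ QW={A,C} → {A,C} (+0)
site 2, node GX: G={T} ∩ X={T} → {T} (+0)
site 2, node FGX: F={C} ∪ GX={T} → {C,T} (+1)
site 2, node AFGX: A={A} ∪ FGX={C,T} → {A,C,T} (+1)
site 2, node QW: Q={T} ∪ W={G} → {G,T} (+1)
site 2, node AFGQWX: AFGX={A,C,T} ∩ QW={G,T} → {T} (+0)
site 3, node GX: G={T} ∪ X={C} → {C,T} (+1)
site 3, node FGX: F={C} ∩ GX={C,T} → {C} (+0)
site 3, node AFGX: A={G} ∪ FGX={C} → {C,G} (+1)
site 3, node QW: Q={C} ∩ W={C} → {C} (+0)
site 3, node AFGQWX: AFGX={C,G} ∩ QW={C} → {C} (+0)
site 4, node GX: G={T} ∩ X={T} → {T} (+0)
site 4, node FGX: F={G} ∪ GX={T} → {G,T} (+1)
site 4, node AFGX: A={C} ∪ FGX={G,T} → {C,G,T} (+1)
site 4, node QW: Q={C} ∩ W={C} → {C} (+0)
site 4, node AFGQWX: AFGX={C,G,T} ∩ QW={C} → {C} (+0)
site 5, node GX: G={C} ∩ X={C} → {C} (+0)
site 5, node FGX: F={G} ∪ GX={C} → {C,G} (+1)
site 5, node AFGX: A={T} ∪ FGX={C,G} → {C,G,T} (+1)
site 5, node QW: Q={A} ∪ W={C} → {A,C} (+1)
site 5, node AFGQWX: AFGX={C,G,T} ∩ QW={A,C} → {C} (+0)
per-site changes: [3, 3, 3, 2, 2, 3]; total = 16

16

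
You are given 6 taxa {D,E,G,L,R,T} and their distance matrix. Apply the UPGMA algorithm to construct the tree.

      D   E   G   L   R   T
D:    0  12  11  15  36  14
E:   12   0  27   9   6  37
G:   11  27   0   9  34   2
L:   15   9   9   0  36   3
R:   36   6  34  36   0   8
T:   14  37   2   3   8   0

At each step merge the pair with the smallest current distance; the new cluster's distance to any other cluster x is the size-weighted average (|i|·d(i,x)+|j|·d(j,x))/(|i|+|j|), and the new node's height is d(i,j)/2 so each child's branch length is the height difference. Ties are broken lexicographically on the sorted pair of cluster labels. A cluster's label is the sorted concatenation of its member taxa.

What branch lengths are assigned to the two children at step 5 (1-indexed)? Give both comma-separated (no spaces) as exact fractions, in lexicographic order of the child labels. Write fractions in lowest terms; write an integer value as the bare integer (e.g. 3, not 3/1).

iteration 1: select G,T (d=2); attach at lengths (1, 1); label the merged cluster GT
  updated: d(D,GT)=25/2, d(E,GT)=32, d(GT,L)=6, d(GT,R)=21
iteration 2: select E,R (d=6); attach at lengths (3, 3); label the merged cluster ER
  updated: d(D,ER)=24, d(ER,GT)=53/2, d(ER,L)=45/2
iteration 3: select GT,L (d=6); attach at lengths (2, 3); label the merged cluster GLT
  updated: d(D,GLT)=40/3, d(ER,GLT)=151/6
iteration 4: select D,GLT (d=40/3); attach at lengths (20/3, 11/3); label the merged cluster DGLT
  updated: d(DGLT,ER)=199/8
iteration 5: select DGLT,ER (d=199/8); attach at lengths (277/48, 151/16); label the merged cluster DEGLRT
final tree: ((D:20/3,((G:1,T:1):2,L:3):11/3):277/48,(E:3,R:3):151/16)
total length: 925/24

277/48,151/16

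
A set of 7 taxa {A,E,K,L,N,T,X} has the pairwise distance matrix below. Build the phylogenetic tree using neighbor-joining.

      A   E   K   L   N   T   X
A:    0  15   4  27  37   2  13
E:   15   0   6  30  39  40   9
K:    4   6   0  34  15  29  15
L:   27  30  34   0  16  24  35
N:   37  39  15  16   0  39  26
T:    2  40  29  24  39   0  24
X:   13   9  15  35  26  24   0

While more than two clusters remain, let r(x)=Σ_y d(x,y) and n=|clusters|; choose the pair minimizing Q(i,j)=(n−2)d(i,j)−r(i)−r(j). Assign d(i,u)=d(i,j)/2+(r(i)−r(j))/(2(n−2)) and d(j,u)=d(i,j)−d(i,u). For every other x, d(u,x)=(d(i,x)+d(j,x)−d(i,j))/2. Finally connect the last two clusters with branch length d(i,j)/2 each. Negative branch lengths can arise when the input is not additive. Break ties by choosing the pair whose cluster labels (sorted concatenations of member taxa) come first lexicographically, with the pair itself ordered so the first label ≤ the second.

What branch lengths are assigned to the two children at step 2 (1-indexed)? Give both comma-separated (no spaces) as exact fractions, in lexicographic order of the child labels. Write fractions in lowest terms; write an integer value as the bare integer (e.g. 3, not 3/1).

1. join L+N (d=16, Q=-258) ⇒ LN; edges |L|=37/5, |N|=43/5
  updated: d(A,LN)=24, d(E,LN)=53/2, d(K,LN)=33/2, d(LN,T)=47/2, d(LN,X)=45/2
2. join A+T (d=2, Q=-337/2) ⇒ AT; edges |A|=-105/16, |T|=137/16
  updated: d(AT,E)=53/2, d(AT,K)=31/2, d(AT,LN)=91/4, d(AT,X)=35/2
3. join E+X (d=9, Q=-105) ⇒ EX; edges |E|=31/6, |X|=23/6
  updated: d(AT,EX)=35/2, d(EX,K)=6, d(EX,LN)=20
4. join AT+LN (d=91/4, Q=-139/2) ⇒ ALNT; edges |AT|=21/2, |LN|=49/4
  updated: d(ALNT,EX)=59/8, d(ALNT,K)=37/8
5. join ALNT+EX (d=59/8, Q=-18) ⇒ AELNTX; edges |ALNT|=3, |EX|=35/8
  updated: d(AELNTX,K)=13/8
6. join AELNTX+K (d=13/8) ⇒ AEKLNTX; edges |AELNTX|=13/16, |K|=13/16
final tree: ((((A:-105/16,T:137/16):21/2,(L:37/5,N:43/5):49/4):3,(E:31/6,X:23/6):35/8):13/16,K:13/16)
total length: 235/4

-105/16,137/16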